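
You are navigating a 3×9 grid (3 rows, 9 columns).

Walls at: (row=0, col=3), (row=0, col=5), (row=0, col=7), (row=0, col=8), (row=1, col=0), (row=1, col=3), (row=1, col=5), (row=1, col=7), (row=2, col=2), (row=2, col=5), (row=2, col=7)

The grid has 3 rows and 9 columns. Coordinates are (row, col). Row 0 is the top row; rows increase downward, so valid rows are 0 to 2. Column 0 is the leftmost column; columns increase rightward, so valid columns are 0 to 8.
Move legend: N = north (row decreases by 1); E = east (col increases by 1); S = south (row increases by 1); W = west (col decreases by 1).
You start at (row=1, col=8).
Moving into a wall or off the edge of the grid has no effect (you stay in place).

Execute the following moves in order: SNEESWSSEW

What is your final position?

Answer: Final position: (row=2, col=8)

Derivation:
Start: (row=1, col=8)
  S (south): (row=1, col=8) -> (row=2, col=8)
  N (north): (row=2, col=8) -> (row=1, col=8)
  E (east): blocked, stay at (row=1, col=8)
  E (east): blocked, stay at (row=1, col=8)
  S (south): (row=1, col=8) -> (row=2, col=8)
  W (west): blocked, stay at (row=2, col=8)
  S (south): blocked, stay at (row=2, col=8)
  S (south): blocked, stay at (row=2, col=8)
  E (east): blocked, stay at (row=2, col=8)
  W (west): blocked, stay at (row=2, col=8)
Final: (row=2, col=8)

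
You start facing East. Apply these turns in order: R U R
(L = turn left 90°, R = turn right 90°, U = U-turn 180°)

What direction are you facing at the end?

Start: East
  R (right (90° clockwise)) -> South
  U (U-turn (180°)) -> North
  R (right (90° clockwise)) -> East
Final: East

Answer: Final heading: East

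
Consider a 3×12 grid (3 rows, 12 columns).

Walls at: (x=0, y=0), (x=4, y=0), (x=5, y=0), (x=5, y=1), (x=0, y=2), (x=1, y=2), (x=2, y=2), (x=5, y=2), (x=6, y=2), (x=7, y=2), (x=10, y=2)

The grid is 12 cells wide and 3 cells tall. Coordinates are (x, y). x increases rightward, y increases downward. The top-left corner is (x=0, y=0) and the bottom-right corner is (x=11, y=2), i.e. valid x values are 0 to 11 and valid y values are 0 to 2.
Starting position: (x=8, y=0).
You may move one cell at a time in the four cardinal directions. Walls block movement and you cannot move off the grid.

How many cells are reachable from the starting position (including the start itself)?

BFS flood-fill from (x=8, y=0):
  Distance 0: (x=8, y=0)
  Distance 1: (x=7, y=0), (x=9, y=0), (x=8, y=1)
  Distance 2: (x=6, y=0), (x=10, y=0), (x=7, y=1), (x=9, y=1), (x=8, y=2)
  Distance 3: (x=11, y=0), (x=6, y=1), (x=10, y=1), (x=9, y=2)
  Distance 4: (x=11, y=1)
  Distance 5: (x=11, y=2)
Total reachable: 15 (grid has 25 open cells total)

Answer: Reachable cells: 15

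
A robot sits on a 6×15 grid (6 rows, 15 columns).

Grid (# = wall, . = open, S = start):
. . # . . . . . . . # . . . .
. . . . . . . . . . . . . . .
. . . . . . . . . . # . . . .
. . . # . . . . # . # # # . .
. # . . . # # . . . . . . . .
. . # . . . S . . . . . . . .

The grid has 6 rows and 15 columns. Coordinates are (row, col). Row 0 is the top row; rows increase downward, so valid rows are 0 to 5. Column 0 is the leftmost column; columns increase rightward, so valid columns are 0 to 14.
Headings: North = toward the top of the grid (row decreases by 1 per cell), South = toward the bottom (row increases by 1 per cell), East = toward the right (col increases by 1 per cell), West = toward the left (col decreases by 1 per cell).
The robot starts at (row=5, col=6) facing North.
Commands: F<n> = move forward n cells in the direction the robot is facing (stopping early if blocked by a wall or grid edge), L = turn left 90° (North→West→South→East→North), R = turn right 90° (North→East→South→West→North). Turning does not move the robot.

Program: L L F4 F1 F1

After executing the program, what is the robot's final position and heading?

Start: (row=5, col=6), facing North
  L: turn left, now facing West
  L: turn left, now facing South
  F4: move forward 0/4 (blocked), now at (row=5, col=6)
  F1: move forward 0/1 (blocked), now at (row=5, col=6)
  F1: move forward 0/1 (blocked), now at (row=5, col=6)
Final: (row=5, col=6), facing South

Answer: Final position: (row=5, col=6), facing South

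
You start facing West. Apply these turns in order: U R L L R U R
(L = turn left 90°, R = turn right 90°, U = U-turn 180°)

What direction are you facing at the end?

Start: West
  U (U-turn (180°)) -> East
  R (right (90° clockwise)) -> South
  L (left (90° counter-clockwise)) -> East
  L (left (90° counter-clockwise)) -> North
  R (right (90° clockwise)) -> East
  U (U-turn (180°)) -> West
  R (right (90° clockwise)) -> North
Final: North

Answer: Final heading: North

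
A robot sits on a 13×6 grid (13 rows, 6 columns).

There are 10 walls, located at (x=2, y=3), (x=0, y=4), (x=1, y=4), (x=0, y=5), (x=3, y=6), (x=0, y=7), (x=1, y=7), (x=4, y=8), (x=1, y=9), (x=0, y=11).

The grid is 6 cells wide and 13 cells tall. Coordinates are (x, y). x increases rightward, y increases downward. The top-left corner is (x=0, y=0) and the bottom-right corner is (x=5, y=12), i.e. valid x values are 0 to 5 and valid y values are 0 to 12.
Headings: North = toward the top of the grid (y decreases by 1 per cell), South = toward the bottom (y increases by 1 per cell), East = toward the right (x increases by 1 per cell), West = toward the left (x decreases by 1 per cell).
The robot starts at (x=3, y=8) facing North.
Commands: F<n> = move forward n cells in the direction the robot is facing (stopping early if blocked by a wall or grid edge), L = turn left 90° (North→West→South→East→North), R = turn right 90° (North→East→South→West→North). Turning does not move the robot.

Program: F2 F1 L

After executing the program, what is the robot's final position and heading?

Start: (x=3, y=8), facing North
  F2: move forward 1/2 (blocked), now at (x=3, y=7)
  F1: move forward 0/1 (blocked), now at (x=3, y=7)
  L: turn left, now facing West
Final: (x=3, y=7), facing West

Answer: Final position: (x=3, y=7), facing West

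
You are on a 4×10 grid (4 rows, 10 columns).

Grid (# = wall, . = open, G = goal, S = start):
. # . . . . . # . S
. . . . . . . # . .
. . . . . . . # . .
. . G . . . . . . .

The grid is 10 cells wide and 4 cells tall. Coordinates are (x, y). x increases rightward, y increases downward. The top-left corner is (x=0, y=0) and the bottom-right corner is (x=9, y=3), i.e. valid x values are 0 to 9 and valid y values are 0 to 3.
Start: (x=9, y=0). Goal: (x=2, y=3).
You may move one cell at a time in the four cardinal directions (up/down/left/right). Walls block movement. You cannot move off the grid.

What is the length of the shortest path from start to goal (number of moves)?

Answer: Shortest path length: 10

Derivation:
BFS from (x=9, y=0) until reaching (x=2, y=3):
  Distance 0: (x=9, y=0)
  Distance 1: (x=8, y=0), (x=9, y=1)
  Distance 2: (x=8, y=1), (x=9, y=2)
  Distance 3: (x=8, y=2), (x=9, y=3)
  Distance 4: (x=8, y=3)
  Distance 5: (x=7, y=3)
  Distance 6: (x=6, y=3)
  Distance 7: (x=6, y=2), (x=5, y=3)
  Distance 8: (x=6, y=1), (x=5, y=2), (x=4, y=3)
  Distance 9: (x=6, y=0), (x=5, y=1), (x=4, y=2), (x=3, y=3)
  Distance 10: (x=5, y=0), (x=4, y=1), (x=3, y=2), (x=2, y=3)  <- goal reached here
One shortest path (10 moves): (x=9, y=0) -> (x=8, y=0) -> (x=8, y=1) -> (x=8, y=2) -> (x=8, y=3) -> (x=7, y=3) -> (x=6, y=3) -> (x=5, y=3) -> (x=4, y=3) -> (x=3, y=3) -> (x=2, y=3)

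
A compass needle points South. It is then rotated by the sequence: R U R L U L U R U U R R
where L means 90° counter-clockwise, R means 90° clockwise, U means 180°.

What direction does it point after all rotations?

Answer: Final heading: West

Derivation:
Start: South
  R (right (90° clockwise)) -> West
  U (U-turn (180°)) -> East
  R (right (90° clockwise)) -> South
  L (left (90° counter-clockwise)) -> East
  U (U-turn (180°)) -> West
  L (left (90° counter-clockwise)) -> South
  U (U-turn (180°)) -> North
  R (right (90° clockwise)) -> East
  U (U-turn (180°)) -> West
  U (U-turn (180°)) -> East
  R (right (90° clockwise)) -> South
  R (right (90° clockwise)) -> West
Final: West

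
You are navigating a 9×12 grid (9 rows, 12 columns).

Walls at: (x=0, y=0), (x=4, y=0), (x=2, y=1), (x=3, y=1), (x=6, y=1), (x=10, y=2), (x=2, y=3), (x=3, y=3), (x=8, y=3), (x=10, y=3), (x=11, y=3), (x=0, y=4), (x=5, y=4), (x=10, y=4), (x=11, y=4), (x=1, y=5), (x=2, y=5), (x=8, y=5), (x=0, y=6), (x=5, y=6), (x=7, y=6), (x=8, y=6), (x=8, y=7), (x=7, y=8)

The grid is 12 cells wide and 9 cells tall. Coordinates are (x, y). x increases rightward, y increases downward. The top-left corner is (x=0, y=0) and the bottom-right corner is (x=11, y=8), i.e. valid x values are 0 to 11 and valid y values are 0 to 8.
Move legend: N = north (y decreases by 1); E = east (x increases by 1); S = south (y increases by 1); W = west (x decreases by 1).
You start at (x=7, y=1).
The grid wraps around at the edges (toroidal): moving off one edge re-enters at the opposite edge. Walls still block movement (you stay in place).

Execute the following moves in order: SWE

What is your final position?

Start: (x=7, y=1)
  S (south): (x=7, y=1) -> (x=7, y=2)
  W (west): (x=7, y=2) -> (x=6, y=2)
  E (east): (x=6, y=2) -> (x=7, y=2)
Final: (x=7, y=2)

Answer: Final position: (x=7, y=2)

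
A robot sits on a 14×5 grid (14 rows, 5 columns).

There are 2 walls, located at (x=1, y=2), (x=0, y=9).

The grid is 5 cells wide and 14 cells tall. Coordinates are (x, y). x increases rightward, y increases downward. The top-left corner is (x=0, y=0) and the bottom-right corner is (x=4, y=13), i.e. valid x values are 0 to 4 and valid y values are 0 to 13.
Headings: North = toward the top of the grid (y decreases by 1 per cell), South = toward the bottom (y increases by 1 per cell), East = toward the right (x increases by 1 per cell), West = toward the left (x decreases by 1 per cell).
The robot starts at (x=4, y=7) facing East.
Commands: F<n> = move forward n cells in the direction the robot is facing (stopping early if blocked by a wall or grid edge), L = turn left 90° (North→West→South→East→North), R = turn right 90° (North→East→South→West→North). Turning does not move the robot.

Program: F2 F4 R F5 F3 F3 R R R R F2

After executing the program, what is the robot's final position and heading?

Answer: Final position: (x=4, y=13), facing South

Derivation:
Start: (x=4, y=7), facing East
  F2: move forward 0/2 (blocked), now at (x=4, y=7)
  F4: move forward 0/4 (blocked), now at (x=4, y=7)
  R: turn right, now facing South
  F5: move forward 5, now at (x=4, y=12)
  F3: move forward 1/3 (blocked), now at (x=4, y=13)
  F3: move forward 0/3 (blocked), now at (x=4, y=13)
  R: turn right, now facing West
  R: turn right, now facing North
  R: turn right, now facing East
  R: turn right, now facing South
  F2: move forward 0/2 (blocked), now at (x=4, y=13)
Final: (x=4, y=13), facing South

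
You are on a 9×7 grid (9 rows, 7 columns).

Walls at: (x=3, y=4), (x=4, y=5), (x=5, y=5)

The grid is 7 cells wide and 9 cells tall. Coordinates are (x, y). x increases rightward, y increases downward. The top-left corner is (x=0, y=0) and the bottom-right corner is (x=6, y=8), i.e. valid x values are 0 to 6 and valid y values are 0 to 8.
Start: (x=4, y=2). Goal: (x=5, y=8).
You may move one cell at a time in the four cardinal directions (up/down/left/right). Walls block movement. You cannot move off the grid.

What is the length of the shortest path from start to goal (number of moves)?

BFS from (x=4, y=2) until reaching (x=5, y=8):
  Distance 0: (x=4, y=2)
  Distance 1: (x=4, y=1), (x=3, y=2), (x=5, y=2), (x=4, y=3)
  Distance 2: (x=4, y=0), (x=3, y=1), (x=5, y=1), (x=2, y=2), (x=6, y=2), (x=3, y=3), (x=5, y=3), (x=4, y=4)
  Distance 3: (x=3, y=0), (x=5, y=0), (x=2, y=1), (x=6, y=1), (x=1, y=2), (x=2, y=3), (x=6, y=3), (x=5, y=4)
  Distance 4: (x=2, y=0), (x=6, y=0), (x=1, y=1), (x=0, y=2), (x=1, y=3), (x=2, y=4), (x=6, y=4)
  Distance 5: (x=1, y=0), (x=0, y=1), (x=0, y=3), (x=1, y=4), (x=2, y=5), (x=6, y=5)
  Distance 6: (x=0, y=0), (x=0, y=4), (x=1, y=5), (x=3, y=5), (x=2, y=6), (x=6, y=6)
  Distance 7: (x=0, y=5), (x=1, y=6), (x=3, y=6), (x=5, y=6), (x=2, y=7), (x=6, y=7)
  Distance 8: (x=0, y=6), (x=4, y=6), (x=1, y=7), (x=3, y=7), (x=5, y=7), (x=2, y=8), (x=6, y=8)
  Distance 9: (x=0, y=7), (x=4, y=7), (x=1, y=8), (x=3, y=8), (x=5, y=8)  <- goal reached here
One shortest path (9 moves): (x=4, y=2) -> (x=5, y=2) -> (x=6, y=2) -> (x=6, y=3) -> (x=6, y=4) -> (x=6, y=5) -> (x=6, y=6) -> (x=5, y=6) -> (x=5, y=7) -> (x=5, y=8)

Answer: Shortest path length: 9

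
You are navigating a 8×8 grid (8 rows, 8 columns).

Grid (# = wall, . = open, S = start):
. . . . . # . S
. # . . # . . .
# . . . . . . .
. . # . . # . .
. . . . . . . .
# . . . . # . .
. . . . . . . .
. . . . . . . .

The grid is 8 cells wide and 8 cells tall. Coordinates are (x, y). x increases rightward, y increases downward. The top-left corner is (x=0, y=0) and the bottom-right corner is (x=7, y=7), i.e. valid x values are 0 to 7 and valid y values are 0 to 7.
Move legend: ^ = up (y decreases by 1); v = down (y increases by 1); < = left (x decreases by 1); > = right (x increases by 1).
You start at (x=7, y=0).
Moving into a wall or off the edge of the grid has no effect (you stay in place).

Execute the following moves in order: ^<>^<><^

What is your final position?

Answer: Final position: (x=6, y=0)

Derivation:
Start: (x=7, y=0)
  ^ (up): blocked, stay at (x=7, y=0)
  < (left): (x=7, y=0) -> (x=6, y=0)
  > (right): (x=6, y=0) -> (x=7, y=0)
  ^ (up): blocked, stay at (x=7, y=0)
  < (left): (x=7, y=0) -> (x=6, y=0)
  > (right): (x=6, y=0) -> (x=7, y=0)
  < (left): (x=7, y=0) -> (x=6, y=0)
  ^ (up): blocked, stay at (x=6, y=0)
Final: (x=6, y=0)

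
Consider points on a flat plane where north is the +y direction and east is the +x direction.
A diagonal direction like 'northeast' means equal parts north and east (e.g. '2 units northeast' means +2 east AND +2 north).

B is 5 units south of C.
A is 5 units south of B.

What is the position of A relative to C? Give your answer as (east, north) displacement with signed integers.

Answer: A is at (east=0, north=-10) relative to C.

Derivation:
Place C at the origin (east=0, north=0).
  B is 5 units south of C: delta (east=+0, north=-5); B at (east=0, north=-5).
  A is 5 units south of B: delta (east=+0, north=-5); A at (east=0, north=-10).
Therefore A relative to C: (east=0, north=-10).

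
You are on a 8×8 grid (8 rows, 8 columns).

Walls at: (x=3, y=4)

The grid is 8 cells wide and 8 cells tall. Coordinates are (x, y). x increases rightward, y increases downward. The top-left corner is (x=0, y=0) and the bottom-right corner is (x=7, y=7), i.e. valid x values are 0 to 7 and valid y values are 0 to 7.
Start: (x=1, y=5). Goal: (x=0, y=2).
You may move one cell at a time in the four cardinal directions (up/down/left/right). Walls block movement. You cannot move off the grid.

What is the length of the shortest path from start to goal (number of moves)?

BFS from (x=1, y=5) until reaching (x=0, y=2):
  Distance 0: (x=1, y=5)
  Distance 1: (x=1, y=4), (x=0, y=5), (x=2, y=5), (x=1, y=6)
  Distance 2: (x=1, y=3), (x=0, y=4), (x=2, y=4), (x=3, y=5), (x=0, y=6), (x=2, y=6), (x=1, y=7)
  Distance 3: (x=1, y=2), (x=0, y=3), (x=2, y=3), (x=4, y=5), (x=3, y=6), (x=0, y=7), (x=2, y=7)
  Distance 4: (x=1, y=1), (x=0, y=2), (x=2, y=2), (x=3, y=3), (x=4, y=4), (x=5, y=5), (x=4, y=6), (x=3, y=7)  <- goal reached here
One shortest path (4 moves): (x=1, y=5) -> (x=0, y=5) -> (x=0, y=4) -> (x=0, y=3) -> (x=0, y=2)

Answer: Shortest path length: 4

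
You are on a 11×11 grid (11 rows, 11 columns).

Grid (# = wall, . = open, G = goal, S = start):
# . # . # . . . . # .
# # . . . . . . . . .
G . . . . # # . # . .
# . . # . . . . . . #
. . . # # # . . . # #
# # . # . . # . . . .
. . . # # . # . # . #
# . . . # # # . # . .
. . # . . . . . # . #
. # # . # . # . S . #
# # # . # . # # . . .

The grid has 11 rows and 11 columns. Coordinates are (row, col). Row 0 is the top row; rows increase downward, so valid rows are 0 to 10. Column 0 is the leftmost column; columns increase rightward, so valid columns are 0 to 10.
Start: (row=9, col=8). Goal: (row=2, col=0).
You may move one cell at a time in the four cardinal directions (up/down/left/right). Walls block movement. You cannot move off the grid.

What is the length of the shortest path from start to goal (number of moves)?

BFS from (row=9, col=8) until reaching (row=2, col=0):
  Distance 0: (row=9, col=8)
  Distance 1: (row=9, col=7), (row=9, col=9), (row=10, col=8)
  Distance 2: (row=8, col=7), (row=8, col=9), (row=10, col=9)
  Distance 3: (row=7, col=7), (row=7, col=9), (row=8, col=6), (row=10, col=10)
  Distance 4: (row=6, col=7), (row=6, col=9), (row=7, col=10), (row=8, col=5)
  Distance 5: (row=5, col=7), (row=5, col=9), (row=8, col=4), (row=9, col=5)
  Distance 6: (row=4, col=7), (row=5, col=8), (row=5, col=10), (row=8, col=3), (row=10, col=5)
  Distance 7: (row=3, col=7), (row=4, col=6), (row=4, col=8), (row=7, col=3), (row=9, col=3)
  Distance 8: (row=2, col=7), (row=3, col=6), (row=3, col=8), (row=7, col=2), (row=10, col=3)
  Distance 9: (row=1, col=7), (row=3, col=5), (row=3, col=9), (row=6, col=2), (row=7, col=1)
  Distance 10: (row=0, col=7), (row=1, col=6), (row=1, col=8), (row=2, col=9), (row=3, col=4), (row=5, col=2), (row=6, col=1), (row=8, col=1)
  Distance 11: (row=0, col=6), (row=0, col=8), (row=1, col=5), (row=1, col=9), (row=2, col=4), (row=2, col=10), (row=4, col=2), (row=6, col=0), (row=8, col=0)
  Distance 12: (row=0, col=5), (row=1, col=4), (row=1, col=10), (row=2, col=3), (row=3, col=2), (row=4, col=1), (row=9, col=0)
  Distance 13: (row=0, col=10), (row=1, col=3), (row=2, col=2), (row=3, col=1), (row=4, col=0)
  Distance 14: (row=0, col=3), (row=1, col=2), (row=2, col=1)
  Distance 15: (row=2, col=0)  <- goal reached here
One shortest path (15 moves): (row=9, col=8) -> (row=9, col=7) -> (row=8, col=7) -> (row=8, col=6) -> (row=8, col=5) -> (row=8, col=4) -> (row=8, col=3) -> (row=7, col=3) -> (row=7, col=2) -> (row=6, col=2) -> (row=5, col=2) -> (row=4, col=2) -> (row=4, col=1) -> (row=3, col=1) -> (row=2, col=1) -> (row=2, col=0)

Answer: Shortest path length: 15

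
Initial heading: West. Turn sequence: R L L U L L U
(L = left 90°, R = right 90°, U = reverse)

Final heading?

Start: West
  R (right (90° clockwise)) -> North
  L (left (90° counter-clockwise)) -> West
  L (left (90° counter-clockwise)) -> South
  U (U-turn (180°)) -> North
  L (left (90° counter-clockwise)) -> West
  L (left (90° counter-clockwise)) -> South
  U (U-turn (180°)) -> North
Final: North

Answer: Final heading: North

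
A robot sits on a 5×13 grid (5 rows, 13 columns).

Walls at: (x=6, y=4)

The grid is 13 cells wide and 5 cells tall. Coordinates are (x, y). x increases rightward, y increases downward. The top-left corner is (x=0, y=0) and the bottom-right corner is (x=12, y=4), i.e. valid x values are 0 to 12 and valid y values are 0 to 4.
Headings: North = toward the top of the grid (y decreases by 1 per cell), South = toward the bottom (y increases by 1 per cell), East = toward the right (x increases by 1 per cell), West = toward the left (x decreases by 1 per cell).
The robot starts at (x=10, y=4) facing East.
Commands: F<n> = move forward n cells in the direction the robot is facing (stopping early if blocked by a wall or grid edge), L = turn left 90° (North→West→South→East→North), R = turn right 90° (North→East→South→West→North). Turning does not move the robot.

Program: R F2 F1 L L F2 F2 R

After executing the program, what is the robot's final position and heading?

Answer: Final position: (x=10, y=0), facing East

Derivation:
Start: (x=10, y=4), facing East
  R: turn right, now facing South
  F2: move forward 0/2 (blocked), now at (x=10, y=4)
  F1: move forward 0/1 (blocked), now at (x=10, y=4)
  L: turn left, now facing East
  L: turn left, now facing North
  F2: move forward 2, now at (x=10, y=2)
  F2: move forward 2, now at (x=10, y=0)
  R: turn right, now facing East
Final: (x=10, y=0), facing East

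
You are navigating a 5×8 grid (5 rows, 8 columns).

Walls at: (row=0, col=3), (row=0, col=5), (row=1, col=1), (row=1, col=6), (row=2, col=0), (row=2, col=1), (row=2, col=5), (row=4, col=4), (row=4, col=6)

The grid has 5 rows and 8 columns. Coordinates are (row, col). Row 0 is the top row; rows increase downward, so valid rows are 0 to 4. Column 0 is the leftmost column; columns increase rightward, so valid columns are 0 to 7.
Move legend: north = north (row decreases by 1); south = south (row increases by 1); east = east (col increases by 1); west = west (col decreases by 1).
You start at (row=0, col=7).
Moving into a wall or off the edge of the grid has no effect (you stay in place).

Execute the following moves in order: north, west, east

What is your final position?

Answer: Final position: (row=0, col=7)

Derivation:
Start: (row=0, col=7)
  north (north): blocked, stay at (row=0, col=7)
  west (west): (row=0, col=7) -> (row=0, col=6)
  east (east): (row=0, col=6) -> (row=0, col=7)
Final: (row=0, col=7)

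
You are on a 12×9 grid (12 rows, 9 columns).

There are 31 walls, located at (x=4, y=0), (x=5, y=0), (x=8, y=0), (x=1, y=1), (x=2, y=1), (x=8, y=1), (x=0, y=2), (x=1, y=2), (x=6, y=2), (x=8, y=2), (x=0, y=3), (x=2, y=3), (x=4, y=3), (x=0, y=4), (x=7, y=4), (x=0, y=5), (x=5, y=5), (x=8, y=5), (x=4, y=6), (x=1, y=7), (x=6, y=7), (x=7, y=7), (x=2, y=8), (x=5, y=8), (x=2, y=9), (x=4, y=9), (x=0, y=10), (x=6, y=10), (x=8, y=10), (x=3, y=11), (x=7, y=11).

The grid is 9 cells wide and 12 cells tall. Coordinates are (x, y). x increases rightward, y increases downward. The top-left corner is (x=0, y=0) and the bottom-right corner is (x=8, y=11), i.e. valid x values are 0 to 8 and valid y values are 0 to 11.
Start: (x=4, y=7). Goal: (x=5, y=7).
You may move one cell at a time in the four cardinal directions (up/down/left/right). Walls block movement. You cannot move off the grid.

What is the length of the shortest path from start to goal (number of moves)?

Answer: Shortest path length: 1

Derivation:
BFS from (x=4, y=7) until reaching (x=5, y=7):
  Distance 0: (x=4, y=7)
  Distance 1: (x=3, y=7), (x=5, y=7), (x=4, y=8)  <- goal reached here
One shortest path (1 moves): (x=4, y=7) -> (x=5, y=7)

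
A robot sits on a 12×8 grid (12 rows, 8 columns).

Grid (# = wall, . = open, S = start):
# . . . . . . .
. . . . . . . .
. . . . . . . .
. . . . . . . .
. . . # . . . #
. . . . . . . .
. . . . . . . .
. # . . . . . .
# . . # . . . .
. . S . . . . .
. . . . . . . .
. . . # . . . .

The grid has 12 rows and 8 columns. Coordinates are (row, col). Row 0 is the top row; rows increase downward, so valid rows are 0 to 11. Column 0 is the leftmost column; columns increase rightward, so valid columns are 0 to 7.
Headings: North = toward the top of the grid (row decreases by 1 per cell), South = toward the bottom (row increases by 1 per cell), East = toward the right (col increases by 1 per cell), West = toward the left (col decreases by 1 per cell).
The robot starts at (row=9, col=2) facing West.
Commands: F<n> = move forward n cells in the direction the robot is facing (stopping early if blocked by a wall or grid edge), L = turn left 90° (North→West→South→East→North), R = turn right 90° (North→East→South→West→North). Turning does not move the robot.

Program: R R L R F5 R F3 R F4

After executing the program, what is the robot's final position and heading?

Start: (row=9, col=2), facing West
  R: turn right, now facing North
  R: turn right, now facing East
  L: turn left, now facing North
  R: turn right, now facing East
  F5: move forward 5, now at (row=9, col=7)
  R: turn right, now facing South
  F3: move forward 2/3 (blocked), now at (row=11, col=7)
  R: turn right, now facing West
  F4: move forward 3/4 (blocked), now at (row=11, col=4)
Final: (row=11, col=4), facing West

Answer: Final position: (row=11, col=4), facing West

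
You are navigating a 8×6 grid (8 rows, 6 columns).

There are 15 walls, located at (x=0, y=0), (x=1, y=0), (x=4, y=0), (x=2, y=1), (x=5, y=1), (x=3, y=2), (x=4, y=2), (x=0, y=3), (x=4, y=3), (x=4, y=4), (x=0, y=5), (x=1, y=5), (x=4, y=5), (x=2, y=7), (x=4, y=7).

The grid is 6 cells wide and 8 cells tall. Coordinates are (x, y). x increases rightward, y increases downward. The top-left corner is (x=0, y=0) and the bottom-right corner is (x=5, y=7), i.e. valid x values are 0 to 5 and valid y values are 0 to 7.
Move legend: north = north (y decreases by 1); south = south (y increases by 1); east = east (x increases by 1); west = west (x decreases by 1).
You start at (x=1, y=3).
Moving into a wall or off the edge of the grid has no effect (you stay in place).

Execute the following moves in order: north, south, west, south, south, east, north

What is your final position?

Start: (x=1, y=3)
  north (north): (x=1, y=3) -> (x=1, y=2)
  south (south): (x=1, y=2) -> (x=1, y=3)
  west (west): blocked, stay at (x=1, y=3)
  south (south): (x=1, y=3) -> (x=1, y=4)
  south (south): blocked, stay at (x=1, y=4)
  east (east): (x=1, y=4) -> (x=2, y=4)
  north (north): (x=2, y=4) -> (x=2, y=3)
Final: (x=2, y=3)

Answer: Final position: (x=2, y=3)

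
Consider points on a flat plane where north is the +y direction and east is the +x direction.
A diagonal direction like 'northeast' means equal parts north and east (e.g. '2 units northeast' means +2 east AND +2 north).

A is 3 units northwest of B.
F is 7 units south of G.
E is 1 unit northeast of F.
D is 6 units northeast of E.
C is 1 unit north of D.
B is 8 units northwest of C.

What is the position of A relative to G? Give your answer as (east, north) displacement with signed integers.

Answer: A is at (east=-4, north=12) relative to G.

Derivation:
Place G at the origin (east=0, north=0).
  F is 7 units south of G: delta (east=+0, north=-7); F at (east=0, north=-7).
  E is 1 unit northeast of F: delta (east=+1, north=+1); E at (east=1, north=-6).
  D is 6 units northeast of E: delta (east=+6, north=+6); D at (east=7, north=0).
  C is 1 unit north of D: delta (east=+0, north=+1); C at (east=7, north=1).
  B is 8 units northwest of C: delta (east=-8, north=+8); B at (east=-1, north=9).
  A is 3 units northwest of B: delta (east=-3, north=+3); A at (east=-4, north=12).
Therefore A relative to G: (east=-4, north=12).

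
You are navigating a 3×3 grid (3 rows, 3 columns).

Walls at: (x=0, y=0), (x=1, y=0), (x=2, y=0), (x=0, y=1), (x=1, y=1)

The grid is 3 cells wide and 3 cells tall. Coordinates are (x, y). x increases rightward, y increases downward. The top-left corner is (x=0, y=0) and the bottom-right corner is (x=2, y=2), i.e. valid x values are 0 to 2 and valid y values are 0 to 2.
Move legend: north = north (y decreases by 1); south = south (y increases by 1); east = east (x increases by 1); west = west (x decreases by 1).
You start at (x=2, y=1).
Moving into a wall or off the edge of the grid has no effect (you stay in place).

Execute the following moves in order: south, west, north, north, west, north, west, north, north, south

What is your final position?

Start: (x=2, y=1)
  south (south): (x=2, y=1) -> (x=2, y=2)
  west (west): (x=2, y=2) -> (x=1, y=2)
  north (north): blocked, stay at (x=1, y=2)
  north (north): blocked, stay at (x=1, y=2)
  west (west): (x=1, y=2) -> (x=0, y=2)
  north (north): blocked, stay at (x=0, y=2)
  west (west): blocked, stay at (x=0, y=2)
  north (north): blocked, stay at (x=0, y=2)
  north (north): blocked, stay at (x=0, y=2)
  south (south): blocked, stay at (x=0, y=2)
Final: (x=0, y=2)

Answer: Final position: (x=0, y=2)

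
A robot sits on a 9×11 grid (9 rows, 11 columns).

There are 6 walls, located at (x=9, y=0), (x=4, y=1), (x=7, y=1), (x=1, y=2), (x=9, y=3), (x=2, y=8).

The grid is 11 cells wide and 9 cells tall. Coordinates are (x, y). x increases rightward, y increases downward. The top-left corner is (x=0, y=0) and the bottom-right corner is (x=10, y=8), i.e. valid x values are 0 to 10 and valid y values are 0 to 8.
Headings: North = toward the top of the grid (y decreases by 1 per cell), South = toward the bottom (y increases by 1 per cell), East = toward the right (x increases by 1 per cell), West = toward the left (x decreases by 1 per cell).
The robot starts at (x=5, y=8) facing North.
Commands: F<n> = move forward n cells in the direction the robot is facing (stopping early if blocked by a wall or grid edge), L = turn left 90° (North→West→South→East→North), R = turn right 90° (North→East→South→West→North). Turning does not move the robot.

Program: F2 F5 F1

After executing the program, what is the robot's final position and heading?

Start: (x=5, y=8), facing North
  F2: move forward 2, now at (x=5, y=6)
  F5: move forward 5, now at (x=5, y=1)
  F1: move forward 1, now at (x=5, y=0)
Final: (x=5, y=0), facing North

Answer: Final position: (x=5, y=0), facing North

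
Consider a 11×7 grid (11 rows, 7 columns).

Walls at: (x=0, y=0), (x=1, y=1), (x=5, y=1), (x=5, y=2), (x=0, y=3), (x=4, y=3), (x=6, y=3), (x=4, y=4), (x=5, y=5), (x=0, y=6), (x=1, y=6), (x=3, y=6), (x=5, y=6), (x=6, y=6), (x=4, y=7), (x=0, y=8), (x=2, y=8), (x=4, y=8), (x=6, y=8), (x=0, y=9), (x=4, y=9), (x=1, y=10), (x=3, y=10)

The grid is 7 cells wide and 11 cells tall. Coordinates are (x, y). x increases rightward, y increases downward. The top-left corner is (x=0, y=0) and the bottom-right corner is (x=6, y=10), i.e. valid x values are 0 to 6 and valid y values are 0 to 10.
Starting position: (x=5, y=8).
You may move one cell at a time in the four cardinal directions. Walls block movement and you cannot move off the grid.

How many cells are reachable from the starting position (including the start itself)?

BFS flood-fill from (x=5, y=8):
  Distance 0: (x=5, y=8)
  Distance 1: (x=5, y=7), (x=5, y=9)
  Distance 2: (x=6, y=7), (x=6, y=9), (x=5, y=10)
  Distance 3: (x=4, y=10), (x=6, y=10)
Total reachable: 8 (grid has 54 open cells total)

Answer: Reachable cells: 8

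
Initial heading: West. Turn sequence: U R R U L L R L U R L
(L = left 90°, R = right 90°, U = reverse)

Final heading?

Answer: Final heading: East

Derivation:
Start: West
  U (U-turn (180°)) -> East
  R (right (90° clockwise)) -> South
  R (right (90° clockwise)) -> West
  U (U-turn (180°)) -> East
  L (left (90° counter-clockwise)) -> North
  L (left (90° counter-clockwise)) -> West
  R (right (90° clockwise)) -> North
  L (left (90° counter-clockwise)) -> West
  U (U-turn (180°)) -> East
  R (right (90° clockwise)) -> South
  L (left (90° counter-clockwise)) -> East
Final: East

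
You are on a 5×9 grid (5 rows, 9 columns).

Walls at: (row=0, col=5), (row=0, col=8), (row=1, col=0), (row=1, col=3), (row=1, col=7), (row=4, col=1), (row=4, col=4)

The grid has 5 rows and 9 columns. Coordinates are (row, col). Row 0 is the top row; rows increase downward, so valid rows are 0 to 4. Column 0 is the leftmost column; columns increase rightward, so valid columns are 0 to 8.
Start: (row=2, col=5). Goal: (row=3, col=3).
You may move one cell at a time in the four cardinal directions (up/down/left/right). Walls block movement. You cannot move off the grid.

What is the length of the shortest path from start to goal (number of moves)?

BFS from (row=2, col=5) until reaching (row=3, col=3):
  Distance 0: (row=2, col=5)
  Distance 1: (row=1, col=5), (row=2, col=4), (row=2, col=6), (row=3, col=5)
  Distance 2: (row=1, col=4), (row=1, col=6), (row=2, col=3), (row=2, col=7), (row=3, col=4), (row=3, col=6), (row=4, col=5)
  Distance 3: (row=0, col=4), (row=0, col=6), (row=2, col=2), (row=2, col=8), (row=3, col=3), (row=3, col=7), (row=4, col=6)  <- goal reached here
One shortest path (3 moves): (row=2, col=5) -> (row=2, col=4) -> (row=2, col=3) -> (row=3, col=3)

Answer: Shortest path length: 3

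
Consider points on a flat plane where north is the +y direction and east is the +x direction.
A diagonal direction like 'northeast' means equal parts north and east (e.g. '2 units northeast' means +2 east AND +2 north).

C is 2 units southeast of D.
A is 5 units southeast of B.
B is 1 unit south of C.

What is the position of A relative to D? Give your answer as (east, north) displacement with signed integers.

Place D at the origin (east=0, north=0).
  C is 2 units southeast of D: delta (east=+2, north=-2); C at (east=2, north=-2).
  B is 1 unit south of C: delta (east=+0, north=-1); B at (east=2, north=-3).
  A is 5 units southeast of B: delta (east=+5, north=-5); A at (east=7, north=-8).
Therefore A relative to D: (east=7, north=-8).

Answer: A is at (east=7, north=-8) relative to D.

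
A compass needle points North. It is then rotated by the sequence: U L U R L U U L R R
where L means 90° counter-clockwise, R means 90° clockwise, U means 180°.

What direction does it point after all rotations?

Start: North
  U (U-turn (180°)) -> South
  L (left (90° counter-clockwise)) -> East
  U (U-turn (180°)) -> West
  R (right (90° clockwise)) -> North
  L (left (90° counter-clockwise)) -> West
  U (U-turn (180°)) -> East
  U (U-turn (180°)) -> West
  L (left (90° counter-clockwise)) -> South
  R (right (90° clockwise)) -> West
  R (right (90° clockwise)) -> North
Final: North

Answer: Final heading: North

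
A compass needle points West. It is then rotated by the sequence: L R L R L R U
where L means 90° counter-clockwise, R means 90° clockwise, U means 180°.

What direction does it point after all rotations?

Answer: Final heading: East

Derivation:
Start: West
  L (left (90° counter-clockwise)) -> South
  R (right (90° clockwise)) -> West
  L (left (90° counter-clockwise)) -> South
  R (right (90° clockwise)) -> West
  L (left (90° counter-clockwise)) -> South
  R (right (90° clockwise)) -> West
  U (U-turn (180°)) -> East
Final: East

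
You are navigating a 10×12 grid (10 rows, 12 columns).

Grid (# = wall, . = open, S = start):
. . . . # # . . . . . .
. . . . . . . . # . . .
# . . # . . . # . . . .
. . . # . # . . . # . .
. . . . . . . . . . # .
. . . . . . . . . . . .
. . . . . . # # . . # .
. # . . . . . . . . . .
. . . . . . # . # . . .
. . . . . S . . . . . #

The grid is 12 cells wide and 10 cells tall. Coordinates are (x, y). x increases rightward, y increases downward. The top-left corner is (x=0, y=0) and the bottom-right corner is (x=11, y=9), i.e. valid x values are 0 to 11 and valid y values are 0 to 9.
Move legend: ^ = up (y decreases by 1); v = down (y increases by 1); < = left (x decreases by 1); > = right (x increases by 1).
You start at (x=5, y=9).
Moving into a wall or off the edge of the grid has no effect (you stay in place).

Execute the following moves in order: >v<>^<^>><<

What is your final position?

Start: (x=5, y=9)
  > (right): (x=5, y=9) -> (x=6, y=9)
  v (down): blocked, stay at (x=6, y=9)
  < (left): (x=6, y=9) -> (x=5, y=9)
  > (right): (x=5, y=9) -> (x=6, y=9)
  ^ (up): blocked, stay at (x=6, y=9)
  < (left): (x=6, y=9) -> (x=5, y=9)
  ^ (up): (x=5, y=9) -> (x=5, y=8)
  > (right): blocked, stay at (x=5, y=8)
  > (right): blocked, stay at (x=5, y=8)
  < (left): (x=5, y=8) -> (x=4, y=8)
  < (left): (x=4, y=8) -> (x=3, y=8)
Final: (x=3, y=8)

Answer: Final position: (x=3, y=8)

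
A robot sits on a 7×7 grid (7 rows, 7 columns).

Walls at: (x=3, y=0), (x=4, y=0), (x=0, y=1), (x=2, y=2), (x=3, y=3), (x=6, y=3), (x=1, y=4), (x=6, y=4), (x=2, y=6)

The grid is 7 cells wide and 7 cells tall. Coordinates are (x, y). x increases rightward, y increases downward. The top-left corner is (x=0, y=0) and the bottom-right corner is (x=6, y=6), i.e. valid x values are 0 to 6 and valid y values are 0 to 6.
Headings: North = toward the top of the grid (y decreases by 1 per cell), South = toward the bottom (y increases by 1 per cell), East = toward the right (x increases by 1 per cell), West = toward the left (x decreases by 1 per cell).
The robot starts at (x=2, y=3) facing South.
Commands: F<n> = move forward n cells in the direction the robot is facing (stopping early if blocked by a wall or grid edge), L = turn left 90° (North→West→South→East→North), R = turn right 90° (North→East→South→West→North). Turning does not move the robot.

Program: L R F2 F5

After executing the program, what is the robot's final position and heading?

Answer: Final position: (x=2, y=5), facing South

Derivation:
Start: (x=2, y=3), facing South
  L: turn left, now facing East
  R: turn right, now facing South
  F2: move forward 2, now at (x=2, y=5)
  F5: move forward 0/5 (blocked), now at (x=2, y=5)
Final: (x=2, y=5), facing South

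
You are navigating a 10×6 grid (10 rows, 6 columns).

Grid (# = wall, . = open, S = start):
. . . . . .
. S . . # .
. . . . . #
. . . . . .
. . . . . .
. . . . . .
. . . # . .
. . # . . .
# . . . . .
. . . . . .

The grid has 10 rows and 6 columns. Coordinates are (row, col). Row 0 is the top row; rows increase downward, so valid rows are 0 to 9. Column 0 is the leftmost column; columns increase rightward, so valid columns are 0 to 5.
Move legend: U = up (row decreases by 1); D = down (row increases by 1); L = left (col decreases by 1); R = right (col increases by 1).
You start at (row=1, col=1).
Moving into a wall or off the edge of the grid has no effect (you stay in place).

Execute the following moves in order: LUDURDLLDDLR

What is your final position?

Start: (row=1, col=1)
  L (left): (row=1, col=1) -> (row=1, col=0)
  U (up): (row=1, col=0) -> (row=0, col=0)
  D (down): (row=0, col=0) -> (row=1, col=0)
  U (up): (row=1, col=0) -> (row=0, col=0)
  R (right): (row=0, col=0) -> (row=0, col=1)
  D (down): (row=0, col=1) -> (row=1, col=1)
  L (left): (row=1, col=1) -> (row=1, col=0)
  L (left): blocked, stay at (row=1, col=0)
  D (down): (row=1, col=0) -> (row=2, col=0)
  D (down): (row=2, col=0) -> (row=3, col=0)
  L (left): blocked, stay at (row=3, col=0)
  R (right): (row=3, col=0) -> (row=3, col=1)
Final: (row=3, col=1)

Answer: Final position: (row=3, col=1)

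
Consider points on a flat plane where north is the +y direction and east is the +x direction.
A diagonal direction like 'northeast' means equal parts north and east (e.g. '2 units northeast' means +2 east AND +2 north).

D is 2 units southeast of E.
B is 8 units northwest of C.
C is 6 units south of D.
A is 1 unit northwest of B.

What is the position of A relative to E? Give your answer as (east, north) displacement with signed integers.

Answer: A is at (east=-7, north=1) relative to E.

Derivation:
Place E at the origin (east=0, north=0).
  D is 2 units southeast of E: delta (east=+2, north=-2); D at (east=2, north=-2).
  C is 6 units south of D: delta (east=+0, north=-6); C at (east=2, north=-8).
  B is 8 units northwest of C: delta (east=-8, north=+8); B at (east=-6, north=0).
  A is 1 unit northwest of B: delta (east=-1, north=+1); A at (east=-7, north=1).
Therefore A relative to E: (east=-7, north=1).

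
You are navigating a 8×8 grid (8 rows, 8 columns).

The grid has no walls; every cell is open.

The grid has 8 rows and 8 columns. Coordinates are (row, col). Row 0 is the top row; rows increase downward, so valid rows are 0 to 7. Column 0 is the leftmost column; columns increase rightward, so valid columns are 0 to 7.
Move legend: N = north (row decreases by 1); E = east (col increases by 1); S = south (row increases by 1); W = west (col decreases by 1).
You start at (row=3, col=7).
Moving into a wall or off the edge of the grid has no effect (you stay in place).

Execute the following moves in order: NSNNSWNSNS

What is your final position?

Answer: Final position: (row=2, col=6)

Derivation:
Start: (row=3, col=7)
  N (north): (row=3, col=7) -> (row=2, col=7)
  S (south): (row=2, col=7) -> (row=3, col=7)
  N (north): (row=3, col=7) -> (row=2, col=7)
  N (north): (row=2, col=7) -> (row=1, col=7)
  S (south): (row=1, col=7) -> (row=2, col=7)
  W (west): (row=2, col=7) -> (row=2, col=6)
  N (north): (row=2, col=6) -> (row=1, col=6)
  S (south): (row=1, col=6) -> (row=2, col=6)
  N (north): (row=2, col=6) -> (row=1, col=6)
  S (south): (row=1, col=6) -> (row=2, col=6)
Final: (row=2, col=6)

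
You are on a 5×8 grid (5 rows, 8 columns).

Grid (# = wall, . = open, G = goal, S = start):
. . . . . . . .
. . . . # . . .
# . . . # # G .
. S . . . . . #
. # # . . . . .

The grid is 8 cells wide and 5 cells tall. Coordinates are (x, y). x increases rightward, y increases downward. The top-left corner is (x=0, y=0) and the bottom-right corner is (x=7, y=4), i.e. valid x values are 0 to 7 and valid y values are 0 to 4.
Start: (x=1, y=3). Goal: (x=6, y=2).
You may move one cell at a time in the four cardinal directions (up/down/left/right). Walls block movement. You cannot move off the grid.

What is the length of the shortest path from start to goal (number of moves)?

Answer: Shortest path length: 6

Derivation:
BFS from (x=1, y=3) until reaching (x=6, y=2):
  Distance 0: (x=1, y=3)
  Distance 1: (x=1, y=2), (x=0, y=3), (x=2, y=3)
  Distance 2: (x=1, y=1), (x=2, y=2), (x=3, y=3), (x=0, y=4)
  Distance 3: (x=1, y=0), (x=0, y=1), (x=2, y=1), (x=3, y=2), (x=4, y=3), (x=3, y=4)
  Distance 4: (x=0, y=0), (x=2, y=0), (x=3, y=1), (x=5, y=3), (x=4, y=4)
  Distance 5: (x=3, y=0), (x=6, y=3), (x=5, y=4)
  Distance 6: (x=4, y=0), (x=6, y=2), (x=6, y=4)  <- goal reached here
One shortest path (6 moves): (x=1, y=3) -> (x=2, y=3) -> (x=3, y=3) -> (x=4, y=3) -> (x=5, y=3) -> (x=6, y=3) -> (x=6, y=2)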